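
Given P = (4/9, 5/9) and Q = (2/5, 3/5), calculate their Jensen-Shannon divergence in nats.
0.0010 nats

Jensen-Shannon divergence is:
JSD(P||Q) = 0.5 × D_KL(P||M) + 0.5 × D_KL(Q||M)
where M = 0.5 × (P + Q) is the mixture distribution.

M = 0.5 × (4/9, 5/9) + 0.5 × (2/5, 3/5) = (0.422222, 0.577778)

D_KL(P||M) = 0.0010 nats
D_KL(Q||M) = 0.0010 nats

JSD(P||Q) = 0.5 × 0.0010 + 0.5 × 0.0010 = 0.0010 nats

Unlike KL divergence, JSD is symmetric and bounded: 0 ≤ JSD ≤ log(2).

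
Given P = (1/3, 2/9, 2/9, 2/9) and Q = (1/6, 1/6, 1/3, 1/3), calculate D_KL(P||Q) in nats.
0.1148 nats

KL divergence: D_KL(P||Q) = Σ p(x) log(p(x)/q(x))

Computing term by term:
  x=0: 1/3 × log_e[(1/3)/(1/6)] = 1/3 × 0.6931 = 0.2310
  x=1: 2/9 × log_e[(2/9)/(1/6)] = 2/9 × 0.2877 = 0.0639
  x=2: 2/9 × log_e[(2/9)/(1/3)] = 2/9 × -0.4055 = -0.0901
  x=3: 2/9 × log_e[(2/9)/(1/3)] = 2/9 × -0.4055 = -0.0901

D_KL(P||Q) = 0.1148 nats

Note: KL divergence is always non-negative and equals 0 iff P = Q.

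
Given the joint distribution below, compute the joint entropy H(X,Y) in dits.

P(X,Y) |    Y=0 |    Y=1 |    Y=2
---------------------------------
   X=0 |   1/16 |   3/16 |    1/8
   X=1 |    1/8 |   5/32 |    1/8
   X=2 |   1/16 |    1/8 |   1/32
0.9114 dits

Joint entropy is H(X,Y) = -Σ_{x,y} p(x,y) log p(x,y).

Summing over all non-zero entries:
H(X,Y) = -[1/16·log_10(1/16) + 3/16·log_10(3/16) + 1/8·log_10(1/8) + 1/8·log_10(1/8) + 5/32·log_10(5/32) + 1/8·log_10(1/8) + 1/16·log_10(1/16) + 1/8·log_10(1/8) + 1/32·log_10(1/32)]
H(X,Y) = 0.9114 dits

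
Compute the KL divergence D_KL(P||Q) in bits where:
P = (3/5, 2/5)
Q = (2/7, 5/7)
0.3076 bits

KL divergence: D_KL(P||Q) = Σ p(x) log(p(x)/q(x))

Computing term by term:
  x=0: 3/5 × log_2[(3/5)/(2/7)] = 3/5 × 1.0704 = 0.6422
  x=1: 2/5 × log_2[(2/5)/(5/7)] = 2/5 × -0.8365 = -0.3346

D_KL(P||Q) = 0.3076 bits

Note: KL divergence is always non-negative and equals 0 iff P = Q.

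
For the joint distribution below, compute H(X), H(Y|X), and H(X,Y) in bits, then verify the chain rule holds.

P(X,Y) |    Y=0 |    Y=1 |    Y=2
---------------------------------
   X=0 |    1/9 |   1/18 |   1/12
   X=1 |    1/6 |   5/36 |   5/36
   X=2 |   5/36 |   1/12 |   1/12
H(X,Y) = 3.0976, H(X) = 1.5426, H(Y|X) = 1.5550 (all in bits)

Chain rule: H(X,Y) = H(X) + H(Y|X)

Left side — joint entropy directly:
H(X,Y) = -Σ p(x,y) log p(x,y) = 3.0976 bits

Right side — compute H(Y|X) from the conditional distributions:
P(X) = (1/4, 4/9, 11/36), so H(X) = 1.5426 bits
H(Y|X) = Σ_x P(X=x) · H(Y|X=x):
  P(Y|X=0) = (4/9, 2/9, 1/3), H(Y|X=0) = 1.5305, weight P(X=0) = 1/4
  P(Y|X=1) = (3/8, 5/16, 5/16), H(Y|X=1) = 1.5794, weight P(X=1) = 4/9
  P(Y|X=2) = (5/11, 3/11, 3/11), H(Y|X=2) = 1.5395, weight P(X=2) = 11/36
H(Y|X) = 1.5550 bits

H(X) + H(Y|X) = 1.5426 + 1.5550 = 3.0976 bits

Both sides equal 3.0976 bits. ✓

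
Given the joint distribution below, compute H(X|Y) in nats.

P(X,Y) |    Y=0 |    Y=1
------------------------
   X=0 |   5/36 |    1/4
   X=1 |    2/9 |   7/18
0.6682 nats

Using the chain rule: H(X|Y) = H(X,Y) - H(Y)

First, compute H(X,Y) = 1.3223 nats

Marginal P(Y) = (13/36, 23/36)
H(Y) = 0.6541 nats

H(X|Y) = H(X,Y) - H(Y) = 1.3223 - 0.6541 = 0.6682 nats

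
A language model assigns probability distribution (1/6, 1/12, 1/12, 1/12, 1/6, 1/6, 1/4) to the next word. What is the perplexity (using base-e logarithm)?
6.4474

Perplexity is e^H (or exp(H) for natural log).

First, H = -Σ p log p = 1.8637 nats
Perplexity = e^1.8637 = 6.4474

Interpretation: The model's uncertainty is equivalent to choosing uniformly among 6.4 options.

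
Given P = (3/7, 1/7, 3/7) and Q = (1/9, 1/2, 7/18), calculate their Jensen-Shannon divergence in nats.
0.1029 nats

Jensen-Shannon divergence is:
JSD(P||Q) = 0.5 × D_KL(P||M) + 0.5 × D_KL(Q||M)
where M = 0.5 × (P + Q) is the mixture distribution.

M = 0.5 × (3/7, 1/7, 3/7) + 0.5 × (1/9, 1/2, 7/18) = (0.269841, 9/28, 0.40873)

D_KL(P||M) = 0.1027 nats
D_KL(Q||M) = 0.1030 nats

JSD(P||Q) = 0.5 × 0.1027 + 0.5 × 0.1030 = 0.1029 nats

Unlike KL divergence, JSD is symmetric and bounded: 0 ≤ JSD ≤ log(2).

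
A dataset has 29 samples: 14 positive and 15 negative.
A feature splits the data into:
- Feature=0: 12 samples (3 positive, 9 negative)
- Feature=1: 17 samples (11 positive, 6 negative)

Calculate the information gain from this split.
0.1144 bits

Information Gain = H(Y) - H(Y|Feature)

Before split:
P(positive) = 14/29 = 0.4828
H(Y) = 0.9991 bits

After split:
Feature=0: H = 0.8113 bits (weight = 12/29)
Feature=1: H = 0.9367 bits (weight = 17/29)
H(Y|Feature) = (12/29)×0.8113 + (17/29)×0.9367 = 0.8848 bits

Information Gain = 0.9991 - 0.8848 = 0.1144 bits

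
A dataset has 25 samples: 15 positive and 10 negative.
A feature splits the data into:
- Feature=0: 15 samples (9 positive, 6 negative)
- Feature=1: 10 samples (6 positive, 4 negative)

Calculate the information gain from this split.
0.0000 bits

Information Gain = H(Y) - H(Y|Feature)

Before split:
P(positive) = 15/25 = 0.6000
H(Y) = 0.9710 bits

After split:
Feature=0: H = 0.9710 bits (weight = 15/25)
Feature=1: H = 0.9710 bits (weight = 10/25)
H(Y|Feature) = (15/25)×0.9710 + (10/25)×0.9710 = 0.9710 bits

Information Gain = 0.9710 - 0.9710 = 0.0000 bits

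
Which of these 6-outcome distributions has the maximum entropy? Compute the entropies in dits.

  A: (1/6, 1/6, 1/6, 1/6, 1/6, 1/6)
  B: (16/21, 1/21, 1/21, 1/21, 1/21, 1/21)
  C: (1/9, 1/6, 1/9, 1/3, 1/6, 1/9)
A

For a discrete distribution over n outcomes, entropy is maximized by the uniform distribution.

Computing entropies:
H(A) = 0.7782 dits
H(B) = 0.4048 dits
H(C) = 0.7365 dits

The uniform distribution (where all probabilities equal 1/6) achieves the maximum entropy of log_10(6) = 0.7782 dits.

Distribution A has the highest entropy.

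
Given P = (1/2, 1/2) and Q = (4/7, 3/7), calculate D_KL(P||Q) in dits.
0.0045 dits

KL divergence: D_KL(P||Q) = Σ p(x) log(p(x)/q(x))

Computing term by term:
  x=0: 1/2 × log_10[(1/2)/(4/7)] = 1/2 × -0.0580 = -0.0290
  x=1: 1/2 × log_10[(1/2)/(3/7)] = 1/2 × 0.0669 = 0.0335

D_KL(P||Q) = 0.0045 dits

Note: KL divergence is always non-negative and equals 0 iff P = Q.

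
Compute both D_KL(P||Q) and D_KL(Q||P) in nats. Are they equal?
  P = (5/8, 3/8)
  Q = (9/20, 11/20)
D_KL(P||Q) = 0.0617, D_KL(Q||P) = 0.0628

KL divergence is not symmetric: D_KL(P||Q) ≠ D_KL(Q||P) in general.

D_KL(P||Q) = 0.0617 nats
D_KL(Q||P) = 0.0628 nats

No, they are not equal!

This asymmetry is why KL divergence is not a true distance metric.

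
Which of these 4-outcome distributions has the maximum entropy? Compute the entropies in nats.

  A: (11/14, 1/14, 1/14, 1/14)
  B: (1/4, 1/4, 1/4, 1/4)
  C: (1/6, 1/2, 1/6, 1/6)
B

For a discrete distribution over n outcomes, entropy is maximized by the uniform distribution.

Computing entropies:
H(A) = 0.7550 nats
H(B) = 1.3863 nats
H(C) = 1.2425 nats

The uniform distribution (where all probabilities equal 1/4) achieves the maximum entropy of log_e(4) = 1.3863 nats.

Distribution B has the highest entropy.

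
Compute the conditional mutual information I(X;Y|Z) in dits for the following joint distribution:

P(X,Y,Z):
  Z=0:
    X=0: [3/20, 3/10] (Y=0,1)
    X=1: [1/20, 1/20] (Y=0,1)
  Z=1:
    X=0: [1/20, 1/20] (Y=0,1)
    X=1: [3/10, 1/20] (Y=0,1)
0.0132 dits

Conditional mutual information: I(X;Y|Z) = H(X|Z) + H(Y|Z) - H(X,Y|Z)

H(Z) = 0.2989
H(X,Z) = 0.5156 → H(X|Z) = 0.2168
H(Y,Z) = 0.5589 → H(Y|Z) = 0.2601
H(X,Y,Z) = 0.7626 → H(X,Y|Z) = 0.4637

I(X;Y|Z) = 0.2168 + 0.2601 - 0.4637 = 0.0132 dits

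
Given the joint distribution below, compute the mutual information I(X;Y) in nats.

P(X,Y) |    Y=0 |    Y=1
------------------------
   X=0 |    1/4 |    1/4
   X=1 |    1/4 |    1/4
0.0000 nats

Mutual information: I(X;Y) = H(X) + H(Y) - H(X,Y)

Marginals:
P(X) = (1/2, 1/2), H(X) = 0.6931 nats
P(Y) = (1/2, 1/2), H(Y) = 0.6931 nats

Joint entropy: H(X,Y) = 1.3863 nats

I(X;Y) = 0.6931 + 0.6931 - 1.3863 = 0.0000 nats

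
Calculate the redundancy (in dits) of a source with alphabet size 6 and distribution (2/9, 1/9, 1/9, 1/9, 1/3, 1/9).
0.0498 dits

Redundancy measures how far a source is from maximum entropy:
R = H_max - H(X)

Maximum entropy for 6 symbols: H_max = log_10(6) = 0.7782 dits
Actual entropy: H(X) = 0.7283 dits
Redundancy: R = 0.7782 - 0.7283 = 0.0498 dits

This redundancy represents potential for compression: the source could be compressed by 0.0498 dits per symbol.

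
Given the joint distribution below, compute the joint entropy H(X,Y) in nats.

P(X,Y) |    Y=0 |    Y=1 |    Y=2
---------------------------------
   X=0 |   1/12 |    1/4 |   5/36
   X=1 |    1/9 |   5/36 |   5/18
1.7020 nats

Joint entropy is H(X,Y) = -Σ_{x,y} p(x,y) log p(x,y).

Summing over all non-zero entries:
H(X,Y) = -[1/12·log_e(1/12) + 1/4·log_e(1/4) + 5/36·log_e(5/36) + 1/9·log_e(1/9) + 5/36·log_e(5/36) + 5/18·log_e(5/18)]
H(X,Y) = 1.7020 nats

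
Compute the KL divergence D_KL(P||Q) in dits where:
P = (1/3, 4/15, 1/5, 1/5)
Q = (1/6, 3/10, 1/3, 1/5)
0.0423 dits

KL divergence: D_KL(P||Q) = Σ p(x) log(p(x)/q(x))

Computing term by term:
  x=0: 1/3 × log_10[(1/3)/(1/6)] = 1/3 × 0.3010 = 0.1003
  x=1: 4/15 × log_10[(4/15)/(3/10)] = 4/15 × -0.0512 = -0.0136
  x=2: 1/5 × log_10[(1/5)/(1/3)] = 1/5 × -0.2218 = -0.0444
  x=3: 1/5 × log_10[(1/5)/(1/5)] = 1/5 × 0.0000 = 0.0000

D_KL(P||Q) = 0.0423 dits

Note: KL divergence is always non-negative and equals 0 iff P = Q.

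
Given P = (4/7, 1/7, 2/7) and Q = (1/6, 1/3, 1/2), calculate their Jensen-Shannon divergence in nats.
0.0931 nats

Jensen-Shannon divergence is:
JSD(P||Q) = 0.5 × D_KL(P||M) + 0.5 × D_KL(Q||M)
where M = 0.5 × (P + Q) is the mixture distribution.

M = 0.5 × (4/7, 1/7, 2/7) + 0.5 × (1/6, 1/3, 1/2) = (0.369048, 5/21, 11/28)

D_KL(P||M) = 0.0859 nats
D_KL(Q||M) = 0.1003 nats

JSD(P||Q) = 0.5 × 0.0859 + 0.5 × 0.1003 = 0.0931 nats

Unlike KL divergence, JSD is symmetric and bounded: 0 ≤ JSD ≤ log(2).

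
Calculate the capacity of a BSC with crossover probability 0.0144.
0.8913 bits

For a binary symmetric channel (BSC) with error probability p:
Capacity C = 1 - H(p) bits per symbol

where H(p) = -p log₂(p) - (1-p) log₂(1-p) is the binary entropy function.

H(0.0144) = 0.1087 bits
C = 1 - 0.1087 = 0.8913 bits per symbol

This means we can reliably transmit up to 0.8913 bits of information per channel use.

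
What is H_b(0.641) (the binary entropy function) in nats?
0.6528 nats

The binary entropy function is:
H(p) = -p log(p) - (1-p) log(1-p)

H(0.641) = -0.641 × log_e(0.641) - 0.359 × log_e(0.359)
H(0.641) = 0.6528 nats

Note: Binary entropy is maximized at p=0.5 (H=1 bit) and minimized at p=0 or p=1 (H=0).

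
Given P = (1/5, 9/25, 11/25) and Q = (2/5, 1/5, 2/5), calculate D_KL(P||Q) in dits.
0.0499 dits

KL divergence: D_KL(P||Q) = Σ p(x) log(p(x)/q(x))

Computing term by term:
  x=0: 1/5 × log_10[(1/5)/(2/5)] = 1/5 × -0.3010 = -0.0602
  x=1: 9/25 × log_10[(9/25)/(1/5)] = 9/25 × 0.2553 = 0.0919
  x=2: 11/25 × log_10[(11/25)/(2/5)] = 11/25 × 0.0414 = 0.0182

D_KL(P||Q) = 0.0499 dits

Note: KL divergence is always non-negative and equals 0 iff P = Q.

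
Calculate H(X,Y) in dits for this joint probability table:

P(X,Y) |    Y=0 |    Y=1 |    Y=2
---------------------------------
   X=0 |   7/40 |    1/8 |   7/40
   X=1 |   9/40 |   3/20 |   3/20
0.7708 dits

Joint entropy is H(X,Y) = -Σ_{x,y} p(x,y) log p(x,y).

Summing over all non-zero entries:
H(X,Y) = -[7/40·log_10(7/40) + 1/8·log_10(1/8) + 7/40·log_10(7/40) + 9/40·log_10(9/40) + 3/20·log_10(3/20) + 3/20·log_10(3/20)]
H(X,Y) = 0.7708 dits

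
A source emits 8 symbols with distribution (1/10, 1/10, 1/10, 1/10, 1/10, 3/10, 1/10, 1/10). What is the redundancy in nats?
0.1064 nats

Redundancy measures how far a source is from maximum entropy:
R = H_max - H(X)

Maximum entropy for 8 symbols: H_max = log_e(8) = 2.0794 nats
Actual entropy: H(X) = 1.9730 nats
Redundancy: R = 2.0794 - 1.9730 = 0.1064 nats

This redundancy represents potential for compression: the source could be compressed by 0.1064 nats per symbol.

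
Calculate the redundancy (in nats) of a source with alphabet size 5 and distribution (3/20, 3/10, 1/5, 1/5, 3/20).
0.0353 nats

Redundancy measures how far a source is from maximum entropy:
R = H_max - H(X)

Maximum entropy for 5 symbols: H_max = log_e(5) = 1.6094 nats
Actual entropy: H(X) = 1.5741 nats
Redundancy: R = 1.6094 - 1.5741 = 0.0353 nats

This redundancy represents potential for compression: the source could be compressed by 0.0353 nats per symbol.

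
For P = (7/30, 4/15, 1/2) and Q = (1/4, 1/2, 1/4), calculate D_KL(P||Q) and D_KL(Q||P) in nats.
D_KL(P||Q) = 0.1628, D_KL(Q||P) = 0.1583

KL divergence is not symmetric: D_KL(P||Q) ≠ D_KL(Q||P) in general.

D_KL(P||Q) = 0.1628 nats
D_KL(Q||P) = 0.1583 nats

No, they are not equal!

This asymmetry is why KL divergence is not a true distance metric.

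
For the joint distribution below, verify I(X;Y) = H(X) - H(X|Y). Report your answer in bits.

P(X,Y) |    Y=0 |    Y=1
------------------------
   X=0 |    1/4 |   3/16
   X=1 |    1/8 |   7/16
I(X;Y) = 0.0935 bits

Mutual information has multiple equivalent forms:
- I(X;Y) = H(X) - H(X|Y)
- I(X;Y) = H(Y) - H(Y|X)
- I(X;Y) = H(X) + H(Y) - H(X,Y)

Computing all quantities:
H(X) = 0.9887, H(Y) = 0.9544, H(X,Y) = 1.8496
H(X|Y) = 0.8952, H(Y|X) = 0.8609

Verification:
H(X) - H(X|Y) = 0.9887 - 0.8952 = 0.0935
H(Y) - H(Y|X) = 0.9544 - 0.8609 = 0.0935
H(X) + H(Y) - H(X,Y) = 0.9887 + 0.9544 - 1.8496 = 0.0935

All forms give I(X;Y) = 0.0935 bits. ✓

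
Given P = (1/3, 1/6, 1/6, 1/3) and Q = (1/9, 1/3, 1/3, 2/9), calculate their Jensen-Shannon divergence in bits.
0.0909 bits

Jensen-Shannon divergence is:
JSD(P||Q) = 0.5 × D_KL(P||M) + 0.5 × D_KL(Q||M)
where M = 0.5 × (P + Q) is the mixture distribution.

M = 0.5 × (1/3, 1/6, 1/6, 1/3) + 0.5 × (1/9, 1/3, 1/3, 2/9) = (2/9, 1/4, 1/4, 5/18)

D_KL(P||M) = 0.0877 bits
D_KL(Q||M) = 0.0940 bits

JSD(P||Q) = 0.5 × 0.0877 + 0.5 × 0.0940 = 0.0909 bits

Unlike KL divergence, JSD is symmetric and bounded: 0 ≤ JSD ≤ log(2).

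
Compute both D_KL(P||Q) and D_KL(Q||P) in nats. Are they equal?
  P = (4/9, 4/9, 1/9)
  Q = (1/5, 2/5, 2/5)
D_KL(P||Q) = 0.2594, D_KL(Q||P) = 0.3105

KL divergence is not symmetric: D_KL(P||Q) ≠ D_KL(Q||P) in general.

D_KL(P||Q) = 0.2594 nats
D_KL(Q||P) = 0.3105 nats

No, they are not equal!

This asymmetry is why KL divergence is not a true distance metric.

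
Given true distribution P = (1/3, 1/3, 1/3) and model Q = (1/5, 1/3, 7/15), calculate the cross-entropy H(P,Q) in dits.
0.5024 dits

Cross-entropy: H(P,Q) = -Σ p(x) log q(x)

Alternatively: H(P,Q) = H(P) + D_KL(P||Q)
H(P) = 0.4771 dits
D_KL(P||Q) = 0.0252 dits

H(P,Q) = 0.4771 + 0.0252 = 0.5024 dits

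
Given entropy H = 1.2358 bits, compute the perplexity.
2.3551

Perplexity is 2^H (or exp(H) for natural log).

H = 1.2358 bits
Perplexity = 2^1.2358 = 2.3551

Interpretation: The model's uncertainty is equivalent to choosing uniformly among 2.4 options.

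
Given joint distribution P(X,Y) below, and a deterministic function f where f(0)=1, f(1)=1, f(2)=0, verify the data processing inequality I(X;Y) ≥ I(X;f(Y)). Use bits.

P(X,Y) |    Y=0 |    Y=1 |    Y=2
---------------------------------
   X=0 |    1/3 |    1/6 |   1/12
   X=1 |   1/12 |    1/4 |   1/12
I(X;Y) = 0.1078, I(X;f(Y)) = 0.0041, inequality holds: 0.1078 ≥ 0.0041

Data Processing Inequality: For any Markov chain X → Y → Z, we have I(X;Y) ≥ I(X;Z).

Here Z = f(Y) is a deterministic function of Y, forming X → Y → Z.

Original I(X;Y) = 0.1078 bits

After applying f:
P(X,Z) where Z=f(Y):
- P(X,Z=0) = P(X,Y=2)
- P(X,Z=1) = P(X,Y=0) + P(X,Y=1)

I(X;Z) = I(X;f(Y)) = 0.0041 bits

Verification: 0.1078 ≥ 0.0041 ✓

Information cannot be created by processing; the function f can only lose information about X.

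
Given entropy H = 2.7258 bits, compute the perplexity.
6.6153

Perplexity is 2^H (or exp(H) for natural log).

H = 2.7258 bits
Perplexity = 2^2.7258 = 6.6153

Interpretation: The model's uncertainty is equivalent to choosing uniformly among 6.6 options.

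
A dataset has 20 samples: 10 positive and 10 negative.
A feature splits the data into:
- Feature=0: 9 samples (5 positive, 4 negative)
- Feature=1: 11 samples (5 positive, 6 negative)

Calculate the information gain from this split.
0.0073 bits

Information Gain = H(Y) - H(Y|Feature)

Before split:
P(positive) = 10/20 = 0.5000
H(Y) = 1.0000 bits

After split:
Feature=0: H = 0.9911 bits (weight = 9/20)
Feature=1: H = 0.9940 bits (weight = 11/20)
H(Y|Feature) = (9/20)×0.9911 + (11/20)×0.9940 = 0.9927 bits

Information Gain = 1.0000 - 0.9927 = 0.0073 bits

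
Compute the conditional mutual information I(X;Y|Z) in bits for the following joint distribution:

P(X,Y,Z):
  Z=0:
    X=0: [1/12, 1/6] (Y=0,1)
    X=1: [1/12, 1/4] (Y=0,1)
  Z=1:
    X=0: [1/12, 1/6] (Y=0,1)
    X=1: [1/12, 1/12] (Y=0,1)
0.0118 bits

Conditional mutual information: I(X;Y|Z) = H(X|Z) + H(Y|Z) - H(X,Y|Z)

H(Z) = 0.9799
H(X,Z) = 1.9591 → H(X|Z) = 0.9793
H(Y,Z) = 1.8879 → H(Y|Z) = 0.9080
H(X,Y,Z) = 2.8554 → H(X,Y|Z) = 1.8755

I(X;Y|Z) = 0.9793 + 0.9080 - 1.8755 = 0.0118 bits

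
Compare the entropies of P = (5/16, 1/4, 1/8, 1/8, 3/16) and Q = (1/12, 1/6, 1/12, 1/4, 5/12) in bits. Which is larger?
P

Computing entropies in bits:
H(P) = 2.2272
H(Q) = 2.0546

Distribution P has higher entropy.

Intuition: The distribution closer to uniform (more spread out) has higher entropy.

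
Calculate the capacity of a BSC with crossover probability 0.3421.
0.0732 bits

For a binary symmetric channel (BSC) with error probability p:
Capacity C = 1 - H(p) bits per symbol

where H(p) = -p log₂(p) - (1-p) log₂(1-p) is the binary entropy function.

H(0.3421) = 0.9268 bits
C = 1 - 0.9268 = 0.0732 bits per symbol

This means we can reliably transmit up to 0.0732 bits of information per channel use.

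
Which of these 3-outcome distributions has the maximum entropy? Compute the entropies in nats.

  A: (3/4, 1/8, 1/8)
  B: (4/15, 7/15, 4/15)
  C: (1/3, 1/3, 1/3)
C

For a discrete distribution over n outcomes, entropy is maximized by the uniform distribution.

Computing entropies:
H(A) = 0.7356 nats
H(B) = 1.0606 nats
H(C) = 1.0986 nats

The uniform distribution (where all probabilities equal 1/3) achieves the maximum entropy of log_e(3) = 1.0986 nats.

Distribution C has the highest entropy.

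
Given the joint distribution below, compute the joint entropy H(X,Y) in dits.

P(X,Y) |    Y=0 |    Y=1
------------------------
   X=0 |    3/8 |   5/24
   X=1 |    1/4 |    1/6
0.5819 dits

Joint entropy is H(X,Y) = -Σ_{x,y} p(x,y) log p(x,y).

Summing over all non-zero entries:
H(X,Y) = -[3/8·log_10(3/8) + 5/24·log_10(5/24) + 1/4·log_10(1/4) + 1/6·log_10(1/6)]
H(X,Y) = 0.5819 dits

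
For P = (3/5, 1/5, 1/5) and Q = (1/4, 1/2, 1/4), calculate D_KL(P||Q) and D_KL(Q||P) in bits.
D_KL(P||Q) = 0.4290, D_KL(Q||P) = 0.4257

KL divergence is not symmetric: D_KL(P||Q) ≠ D_KL(Q||P) in general.

D_KL(P||Q) = 0.4290 bits
D_KL(Q||P) = 0.4257 bits

No, they are not equal!

This asymmetry is why KL divergence is not a true distance metric.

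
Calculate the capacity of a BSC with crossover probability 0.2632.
0.1685 bits

For a binary symmetric channel (BSC) with error probability p:
Capacity C = 1 - H(p) bits per symbol

where H(p) = -p log₂(p) - (1-p) log₂(1-p) is the binary entropy function.

H(0.2632) = 0.8315 bits
C = 1 - 0.8315 = 0.1685 bits per symbol

This means we can reliably transmit up to 0.1685 bits of information per channel use.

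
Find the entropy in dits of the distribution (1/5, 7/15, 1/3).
0.4533 dits

Shannon entropy is H(X) = -Σ p(x) log p(x).

For P = (1/5, 7/15, 1/3):
H = -1/5 × log_10(1/5) -7/15 × log_10(7/15) -1/3 × log_10(1/3)
H = 0.4533 dits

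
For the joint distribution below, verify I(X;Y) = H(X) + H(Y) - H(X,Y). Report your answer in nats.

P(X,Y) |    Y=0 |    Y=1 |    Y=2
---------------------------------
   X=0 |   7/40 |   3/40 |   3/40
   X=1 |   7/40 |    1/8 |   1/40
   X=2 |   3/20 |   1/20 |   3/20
I(X;Y) = 0.0681 nats

Mutual information has multiple equivalent forms:
- I(X;Y) = H(X) - H(X|Y)
- I(X;Y) = H(Y) - H(Y|X)
- I(X;Y) = H(X) + H(Y) - H(X,Y)

Computing all quantities:
H(X) = 1.0980, H(Y) = 1.0397, H(X,Y) = 2.0697
H(X|Y) = 1.0299, H(Y|X) = 0.9717

Verification:
H(X) - H(X|Y) = 1.0980 - 1.0299 = 0.0681
H(Y) - H(Y|X) = 1.0397 - 0.9717 = 0.0681
H(X) + H(Y) - H(X,Y) = 1.0980 + 1.0397 - 2.0697 = 0.0681

All forms give I(X;Y) = 0.0681 nats. ✓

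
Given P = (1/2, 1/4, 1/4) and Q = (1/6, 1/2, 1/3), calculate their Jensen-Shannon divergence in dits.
0.0295 dits

Jensen-Shannon divergence is:
JSD(P||Q) = 0.5 × D_KL(P||M) + 0.5 × D_KL(Q||M)
where M = 0.5 × (P + Q) is the mixture distribution.

M = 0.5 × (1/2, 1/4, 1/4) + 0.5 × (1/6, 1/2, 1/3) = (1/3, 3/8, 7/24)

D_KL(P||M) = 0.0273 dits
D_KL(Q||M) = 0.0316 dits

JSD(P||Q) = 0.5 × 0.0273 + 0.5 × 0.0316 = 0.0295 dits

Unlike KL divergence, JSD is symmetric and bounded: 0 ≤ JSD ≤ log(2).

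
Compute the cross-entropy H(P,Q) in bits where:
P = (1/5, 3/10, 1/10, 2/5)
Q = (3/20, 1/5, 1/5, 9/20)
1.9370 bits

Cross-entropy: H(P,Q) = -Σ p(x) log q(x)

Alternatively: H(P,Q) = H(P) + D_KL(P||Q)
H(P) = 1.8464 bits
D_KL(P||Q) = 0.0905 bits

H(P,Q) = 1.8464 + 0.0905 = 1.9370 bits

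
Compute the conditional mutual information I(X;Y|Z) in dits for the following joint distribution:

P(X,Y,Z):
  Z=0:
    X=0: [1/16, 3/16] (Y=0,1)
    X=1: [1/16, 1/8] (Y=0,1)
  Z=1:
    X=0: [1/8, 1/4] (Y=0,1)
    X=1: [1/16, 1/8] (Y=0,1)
0.0008 dits

Conditional mutual information: I(X;Y|Z) = H(X|Z) + H(Y|Z) - H(X,Y|Z)

H(Z) = 0.2976
H(X,Z) = 0.5829 → H(X|Z) = 0.2852
H(Y,Z) = 0.5668 → H(Y|Z) = 0.2692
H(X,Y,Z) = 0.8513 → H(X,Y|Z) = 0.5536

I(X;Y|Z) = 0.2852 + 0.2692 - 0.5536 = 0.0008 dits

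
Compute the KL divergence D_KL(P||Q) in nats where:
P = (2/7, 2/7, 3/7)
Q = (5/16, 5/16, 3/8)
0.0060 nats

KL divergence: D_KL(P||Q) = Σ p(x) log(p(x)/q(x))

Computing term by term:
  x=0: 2/7 × log_e[(2/7)/(5/16)] = 2/7 × -0.0896 = -0.0256
  x=1: 2/7 × log_e[(2/7)/(5/16)] = 2/7 × -0.0896 = -0.0256
  x=2: 3/7 × log_e[(3/7)/(3/8)] = 3/7 × 0.1335 = 0.0572

D_KL(P||Q) = 0.0060 nats

Note: KL divergence is always non-negative and equals 0 iff P = Q.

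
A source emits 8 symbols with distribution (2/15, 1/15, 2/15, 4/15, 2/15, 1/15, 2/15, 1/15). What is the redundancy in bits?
0.1598 bits

Redundancy measures how far a source is from maximum entropy:
R = H_max - H(X)

Maximum entropy for 8 symbols: H_max = log_2(8) = 3.0000 bits
Actual entropy: H(X) = 2.8402 bits
Redundancy: R = 3.0000 - 2.8402 = 0.1598 bits

This redundancy represents potential for compression: the source could be compressed by 0.1598 bits per symbol.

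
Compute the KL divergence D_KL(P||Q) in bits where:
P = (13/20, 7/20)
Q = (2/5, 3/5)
0.1831 bits

KL divergence: D_KL(P||Q) = Σ p(x) log(p(x)/q(x))

Computing term by term:
  x=0: 13/20 × log_2[(13/20)/(2/5)] = 13/20 × 0.7004 = 0.4553
  x=1: 7/20 × log_2[(7/20)/(3/5)] = 7/20 × -0.7776 = -0.2722

D_KL(P||Q) = 0.1831 bits

Note: KL divergence is always non-negative and equals 0 iff P = Q.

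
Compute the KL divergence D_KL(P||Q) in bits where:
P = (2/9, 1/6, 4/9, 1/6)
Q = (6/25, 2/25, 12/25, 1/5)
0.0586 bits

KL divergence: D_KL(P||Q) = Σ p(x) log(p(x)/q(x))

Computing term by term:
  x=0: 2/9 × log_2[(2/9)/(6/25)] = 2/9 × -0.1110 = -0.0247
  x=1: 1/6 × log_2[(1/6)/(2/25)] = 1/6 × 1.0589 = 0.1765
  x=2: 4/9 × log_2[(4/9)/(12/25)] = 4/9 × -0.1110 = -0.0493
  x=3: 1/6 × log_2[(1/6)/(1/5)] = 1/6 × -0.2630 = -0.0438

D_KL(P||Q) = 0.0586 bits

Note: KL divergence is always non-negative and equals 0 iff P = Q.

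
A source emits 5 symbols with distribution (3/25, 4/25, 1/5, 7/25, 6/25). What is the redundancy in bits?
0.0591 bits

Redundancy measures how far a source is from maximum entropy:
R = H_max - H(X)

Maximum entropy for 5 symbols: H_max = log_2(5) = 2.3219 bits
Actual entropy: H(X) = 2.2628 bits
Redundancy: R = 2.3219 - 2.2628 = 0.0591 bits

This redundancy represents potential for compression: the source could be compressed by 0.0591 bits per symbol.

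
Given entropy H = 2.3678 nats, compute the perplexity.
10.6739

Perplexity is e^H (or exp(H) for natural log).

H = 2.3678 nats
Perplexity = e^2.3678 = 10.6739

Interpretation: The model's uncertainty is equivalent to choosing uniformly among 10.7 options.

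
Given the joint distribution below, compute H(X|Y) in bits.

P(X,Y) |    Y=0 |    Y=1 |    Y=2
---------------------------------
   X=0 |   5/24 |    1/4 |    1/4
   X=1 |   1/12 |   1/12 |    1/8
0.8665 bits

Using the chain rule: H(X|Y) = H(X,Y) - H(Y)

First, compute H(X,Y) = 2.4440 bits

Marginal P(Y) = (7/24, 1/3, 3/8)
H(Y) = 1.5774 bits

H(X|Y) = H(X,Y) - H(Y) = 2.4440 - 1.5774 = 0.8665 bits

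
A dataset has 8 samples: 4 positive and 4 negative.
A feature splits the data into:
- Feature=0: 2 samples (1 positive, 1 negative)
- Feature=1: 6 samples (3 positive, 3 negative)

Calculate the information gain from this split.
0.0000 bits

Information Gain = H(Y) - H(Y|Feature)

Before split:
P(positive) = 4/8 = 0.5000
H(Y) = 1.0000 bits

After split:
Feature=0: H = 1.0000 bits (weight = 2/8)
Feature=1: H = 1.0000 bits (weight = 6/8)
H(Y|Feature) = (2/8)×1.0000 + (6/8)×1.0000 = 1.0000 bits

Information Gain = 1.0000 - 1.0000 = 0.0000 bits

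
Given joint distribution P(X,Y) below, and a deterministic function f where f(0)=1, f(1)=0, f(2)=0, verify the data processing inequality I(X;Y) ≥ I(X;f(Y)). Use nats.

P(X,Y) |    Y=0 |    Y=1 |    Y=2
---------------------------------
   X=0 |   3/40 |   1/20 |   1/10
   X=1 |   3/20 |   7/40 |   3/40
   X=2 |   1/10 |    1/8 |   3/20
I(X;Y) = 0.0350, I(X;f(Y)) = 0.0053, inequality holds: 0.0350 ≥ 0.0053

Data Processing Inequality: For any Markov chain X → Y → Z, we have I(X;Y) ≥ I(X;Z).

Here Z = f(Y) is a deterministic function of Y, forming X → Y → Z.

Original I(X;Y) = 0.0350 nats

After applying f:
P(X,Z) where Z=f(Y):
- P(X,Z=0) = P(X,Y=1) + P(X,Y=2)
- P(X,Z=1) = P(X,Y=0)

I(X;Z) = I(X;f(Y)) = 0.0053 nats

Verification: 0.0350 ≥ 0.0053 ✓

Information cannot be created by processing; the function f can only lose information about X.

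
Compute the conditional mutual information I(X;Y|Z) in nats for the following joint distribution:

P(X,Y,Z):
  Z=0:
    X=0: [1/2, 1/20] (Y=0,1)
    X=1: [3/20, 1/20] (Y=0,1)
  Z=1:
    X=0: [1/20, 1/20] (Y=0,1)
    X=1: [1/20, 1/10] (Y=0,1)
0.0180 nats

Conditional mutual information: I(X;Y|Z) = H(X|Z) + H(Y|Z) - H(X,Y|Z)

H(Z) = 0.5623
H(X,Z) = 1.1655 → H(X|Z) = 0.6032
H(Y,Z) = 1.0251 → H(Y|Z) = 0.4628
H(X,Y,Z) = 1.6103 → H(X,Y|Z) = 1.0480

I(X;Y|Z) = 0.6032 + 0.4628 - 1.0480 = 0.0180 nats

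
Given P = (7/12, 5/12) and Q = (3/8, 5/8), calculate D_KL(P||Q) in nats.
0.0888 nats

KL divergence: D_KL(P||Q) = Σ p(x) log(p(x)/q(x))

Computing term by term:
  x=0: 7/12 × log_e[(7/12)/(3/8)] = 7/12 × 0.4418 = 0.2577
  x=1: 5/12 × log_e[(5/12)/(5/8)] = 5/12 × -0.4055 = -0.1689

D_KL(P||Q) = 0.0888 nats

Note: KL divergence is always non-negative and equals 0 iff P = Q.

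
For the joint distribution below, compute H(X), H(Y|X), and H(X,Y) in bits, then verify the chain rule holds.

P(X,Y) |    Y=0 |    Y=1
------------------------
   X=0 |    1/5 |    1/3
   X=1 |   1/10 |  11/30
H(X,Y) = 1.8556, H(X) = 0.9968, H(Y|X) = 0.8588 (all in bits)

Chain rule: H(X,Y) = H(X) + H(Y|X)

Left side — joint entropy directly:
H(X,Y) = -Σ p(x,y) log p(x,y) = 1.8556 bits

Right side — compute H(Y|X) from the conditional distributions:
P(X) = (8/15, 7/15), so H(X) = 0.9968 bits
H(Y|X) = Σ_x P(X=x) · H(Y|X=x):
  P(Y|X=0) = (3/8, 5/8), H(Y|X=0) = 0.9544, weight P(X=0) = 8/15
  P(Y|X=1) = (3/14, 11/14), H(Y|X=1) = 0.7496, weight P(X=1) = 7/15
H(Y|X) = 0.8588 bits

H(X) + H(Y|X) = 0.9968 + 0.8588 = 1.8556 bits

Both sides equal 1.8556 bits. ✓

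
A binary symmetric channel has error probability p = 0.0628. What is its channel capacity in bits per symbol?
0.6615 bits

For a binary symmetric channel (BSC) with error probability p:
Capacity C = 1 - H(p) bits per symbol

where H(p) = -p log₂(p) - (1-p) log₂(1-p) is the binary entropy function.

H(0.0628) = 0.3385 bits
C = 1 - 0.3385 = 0.6615 bits per symbol

This means we can reliably transmit up to 0.6615 bits of information per channel use.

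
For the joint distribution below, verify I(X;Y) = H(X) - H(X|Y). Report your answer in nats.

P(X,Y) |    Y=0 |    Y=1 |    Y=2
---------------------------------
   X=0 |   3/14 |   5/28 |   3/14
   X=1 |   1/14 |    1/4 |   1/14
I(X;Y) = 0.0576 nats

Mutual information has multiple equivalent forms:
- I(X;Y) = H(X) - H(X|Y)
- I(X;Y) = H(Y) - H(Y|X)
- I(X;Y) = H(X) + H(Y) - H(X,Y)

Computing all quantities:
H(X) = 0.6700, H(Y) = 1.0790, H(X,Y) = 1.6914
H(X|Y) = 0.6124, H(Y|X) = 1.0214

Verification:
H(X) - H(X|Y) = 0.6700 - 0.6124 = 0.0576
H(Y) - H(Y|X) = 1.0790 - 1.0214 = 0.0576
H(X) + H(Y) - H(X,Y) = 0.6700 + 1.0790 - 1.6914 = 0.0576

All forms give I(X;Y) = 0.0576 nats. ✓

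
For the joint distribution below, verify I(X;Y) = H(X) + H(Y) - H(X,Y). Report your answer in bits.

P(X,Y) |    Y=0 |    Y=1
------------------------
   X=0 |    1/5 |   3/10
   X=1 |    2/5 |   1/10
I(X;Y) = 0.1245 bits

Mutual information has multiple equivalent forms:
- I(X;Y) = H(X) - H(X|Y)
- I(X;Y) = H(Y) - H(Y|X)
- I(X;Y) = H(X) + H(Y) - H(X,Y)

Computing all quantities:
H(X) = 1.0000, H(Y) = 0.9710, H(X,Y) = 1.8464
H(X|Y) = 0.8755, H(Y|X) = 0.8464

Verification:
H(X) - H(X|Y) = 1.0000 - 0.8755 = 0.1245
H(Y) - H(Y|X) = 0.9710 - 0.8464 = 0.1245
H(X) + H(Y) - H(X,Y) = 1.0000 + 0.9710 - 1.8464 = 0.1245

All forms give I(X;Y) = 0.1245 bits. ✓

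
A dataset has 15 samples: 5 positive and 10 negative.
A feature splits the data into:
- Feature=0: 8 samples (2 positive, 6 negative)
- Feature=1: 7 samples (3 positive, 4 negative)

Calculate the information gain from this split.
0.0258 bits

Information Gain = H(Y) - H(Y|Feature)

Before split:
P(positive) = 5/15 = 0.3333
H(Y) = 0.9183 bits

After split:
Feature=0: H = 0.8113 bits (weight = 8/15)
Feature=1: H = 0.9852 bits (weight = 7/15)
H(Y|Feature) = (8/15)×0.8113 + (7/15)×0.9852 = 0.8925 bits

Information Gain = 0.9183 - 0.8925 = 0.0258 bits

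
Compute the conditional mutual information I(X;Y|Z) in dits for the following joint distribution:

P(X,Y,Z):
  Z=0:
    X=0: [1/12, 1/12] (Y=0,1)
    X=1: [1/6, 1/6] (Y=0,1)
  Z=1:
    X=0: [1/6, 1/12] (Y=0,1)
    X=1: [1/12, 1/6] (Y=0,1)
0.0123 dits

Conditional mutual information: I(X;Y|Z) = H(X|Z) + H(Y|Z) - H(X,Y|Z)

H(Z) = 0.3010
H(X,Z) = 0.5898 → H(X|Z) = 0.2887
H(Y,Z) = 0.6021 → H(Y|Z) = 0.3010
H(X,Y,Z) = 0.8785 → H(X,Y|Z) = 0.5775

I(X;Y|Z) = 0.2887 + 0.3010 - 0.5775 = 0.0123 dits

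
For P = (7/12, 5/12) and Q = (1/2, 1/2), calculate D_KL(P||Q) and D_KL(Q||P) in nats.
D_KL(P||Q) = 0.0140, D_KL(Q||P) = 0.0141

KL divergence is not symmetric: D_KL(P||Q) ≠ D_KL(Q||P) in general.

D_KL(P||Q) = 0.0140 nats
D_KL(Q||P) = 0.0141 nats

No, they are not equal!

This asymmetry is why KL divergence is not a true distance metric.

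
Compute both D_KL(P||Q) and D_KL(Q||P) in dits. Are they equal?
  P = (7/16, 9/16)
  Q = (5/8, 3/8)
D_KL(P||Q) = 0.0313, D_KL(Q||P) = 0.0308

KL divergence is not symmetric: D_KL(P||Q) ≠ D_KL(Q||P) in general.

D_KL(P||Q) = 0.0313 dits
D_KL(Q||P) = 0.0308 dits

No, they are not equal!

This asymmetry is why KL divergence is not a true distance metric.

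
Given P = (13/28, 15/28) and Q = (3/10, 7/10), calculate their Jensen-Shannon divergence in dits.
0.0062 dits

Jensen-Shannon divergence is:
JSD(P||Q) = 0.5 × D_KL(P||M) + 0.5 × D_KL(Q||M)
where M = 0.5 × (P + Q) is the mixture distribution.

M = 0.5 × (13/28, 15/28) + 0.5 × (3/10, 7/10) = (0.382143, 0.617857)

D_KL(P||M) = 0.0061 dits
D_KL(Q||M) = 0.0064 dits

JSD(P||Q) = 0.5 × 0.0061 + 0.5 × 0.0064 = 0.0062 dits

Unlike KL divergence, JSD is symmetric and bounded: 0 ≤ JSD ≤ log(2).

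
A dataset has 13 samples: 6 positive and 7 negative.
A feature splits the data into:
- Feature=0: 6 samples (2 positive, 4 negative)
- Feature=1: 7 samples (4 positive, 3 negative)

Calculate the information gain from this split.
0.0414 bits

Information Gain = H(Y) - H(Y|Feature)

Before split:
P(positive) = 6/13 = 0.4615
H(Y) = 0.9957 bits

After split:
Feature=0: H = 0.9183 bits (weight = 6/13)
Feature=1: H = 0.9852 bits (weight = 7/13)
H(Y|Feature) = (6/13)×0.9183 + (7/13)×0.9852 = 0.9543 bits

Information Gain = 0.9957 - 0.9543 = 0.0414 bits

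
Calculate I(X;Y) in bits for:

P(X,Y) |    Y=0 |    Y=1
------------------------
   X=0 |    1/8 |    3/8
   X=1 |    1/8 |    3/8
0.0000 bits

Mutual information: I(X;Y) = H(X) + H(Y) - H(X,Y)

Marginals:
P(X) = (1/2, 1/2), H(X) = 1.0000 bits
P(Y) = (1/4, 3/4), H(Y) = 0.8113 bits

Joint entropy: H(X,Y) = 1.8113 bits

I(X;Y) = 1.0000 + 0.8113 - 1.8113 = 0.0000 bits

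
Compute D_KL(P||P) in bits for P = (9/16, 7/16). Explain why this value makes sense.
0.0000 bits

KL divergence satisfies the Gibbs inequality: D_KL(P||Q) ≥ 0 for all distributions P, Q.

D_KL(P||Q) = Σ p(x) log(p(x)/q(x))
Each term is p(x) × log_2(p(x)/p(x)) = p(x) × log_2(1) = 0, so the sum is 0.
D_KL(P||Q) = 0.0000 bits

When P = Q, the KL divergence is exactly 0, as there is no 'divergence' between identical distributions.

This non-negativity is a fundamental property: relative entropy cannot be negative because it measures how different Q is from P.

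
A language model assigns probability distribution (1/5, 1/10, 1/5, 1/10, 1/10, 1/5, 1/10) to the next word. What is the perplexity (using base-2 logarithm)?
6.5975

Perplexity is 2^H (or exp(H) for natural log).

First, H = -Σ p log p = 2.7219 bits
Perplexity = 2^2.7219 = 6.5975

Interpretation: The model's uncertainty is equivalent to choosing uniformly among 6.6 options.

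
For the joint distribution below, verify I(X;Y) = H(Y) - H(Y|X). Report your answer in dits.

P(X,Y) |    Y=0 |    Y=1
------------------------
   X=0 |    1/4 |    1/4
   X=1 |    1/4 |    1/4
I(X;Y) = 0.0000 dits

Mutual information has multiple equivalent forms:
- I(X;Y) = H(X) - H(X|Y)
- I(X;Y) = H(Y) - H(Y|X)
- I(X;Y) = H(X) + H(Y) - H(X,Y)

Computing all quantities:
H(X) = 0.3010, H(Y) = 0.3010, H(X,Y) = 0.6021
H(X|Y) = 0.3010, H(Y|X) = 0.3010

Verification:
H(X) - H(X|Y) = 0.3010 - 0.3010 = 0.0000
H(Y) - H(Y|X) = 0.3010 - 0.3010 = 0.0000
H(X) + H(Y) - H(X,Y) = 0.3010 + 0.3010 - 0.6021 = 0.0000

All forms give I(X;Y) = 0.0000 dits. ✓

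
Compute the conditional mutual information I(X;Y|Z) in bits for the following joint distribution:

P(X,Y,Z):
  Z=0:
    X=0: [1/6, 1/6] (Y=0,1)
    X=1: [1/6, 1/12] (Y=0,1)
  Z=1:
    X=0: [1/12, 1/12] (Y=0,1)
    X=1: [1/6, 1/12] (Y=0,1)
0.0201 bits

Conditional mutual information: I(X;Y|Z) = H(X|Z) + H(Y|Z) - H(X,Y|Z)

H(Z) = 0.9799
H(X,Z) = 1.9591 → H(X|Z) = 0.9793
H(Y,Z) = 1.9591 → H(Y|Z) = 0.9793
H(X,Y,Z) = 2.9183 → H(X,Y|Z) = 1.9384

I(X;Y|Z) = 0.9793 + 0.9793 - 1.9384 = 0.0201 bits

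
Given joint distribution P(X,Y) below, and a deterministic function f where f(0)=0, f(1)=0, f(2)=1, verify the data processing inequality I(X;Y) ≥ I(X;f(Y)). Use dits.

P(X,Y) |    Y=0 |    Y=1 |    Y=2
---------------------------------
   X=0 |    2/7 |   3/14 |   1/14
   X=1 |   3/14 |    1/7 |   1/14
I(X;Y) = 0.0009, I(X;f(Y)) = 0.0007, inequality holds: 0.0009 ≥ 0.0007

Data Processing Inequality: For any Markov chain X → Y → Z, we have I(X;Y) ≥ I(X;Z).

Here Z = f(Y) is a deterministic function of Y, forming X → Y → Z.

Original I(X;Y) = 0.0009 dits

After applying f:
P(X,Z) where Z=f(Y):
- P(X,Z=0) = P(X,Y=0) + P(X,Y=1)
- P(X,Z=1) = P(X,Y=2)

I(X;Z) = I(X;f(Y)) = 0.0007 dits

Verification: 0.0009 ≥ 0.0007 ✓

Information cannot be created by processing; the function f can only lose information about X.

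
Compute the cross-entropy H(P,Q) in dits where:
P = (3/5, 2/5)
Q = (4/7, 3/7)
0.2930 dits

Cross-entropy: H(P,Q) = -Σ p(x) log q(x)

Alternatively: H(P,Q) = H(P) + D_KL(P||Q)
H(P) = 0.2923 dits
D_KL(P||Q) = 0.0007 dits

H(P,Q) = 0.2923 + 0.0007 = 0.2930 dits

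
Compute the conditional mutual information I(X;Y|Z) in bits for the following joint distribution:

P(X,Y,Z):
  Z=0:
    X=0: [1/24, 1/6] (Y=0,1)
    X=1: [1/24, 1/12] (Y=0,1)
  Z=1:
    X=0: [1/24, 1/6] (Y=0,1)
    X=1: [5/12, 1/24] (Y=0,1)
0.2508 bits

Conditional mutual information: I(X;Y|Z) = H(X|Z) + H(Y|Z) - H(X,Y|Z)

H(Z) = 0.9183
H(X,Z) = 1.8338 → H(X|Z) = 0.9155
H(Y,Z) = 1.7861 → H(Y|Z) = 0.8678
H(X,Y,Z) = 2.4508 → H(X,Y|Z) = 1.5325

I(X;Y|Z) = 0.9155 + 0.8678 - 1.5325 = 0.2508 bits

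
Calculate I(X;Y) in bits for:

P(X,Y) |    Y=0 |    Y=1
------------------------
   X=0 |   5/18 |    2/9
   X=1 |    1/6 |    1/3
0.0364 bits

Mutual information: I(X;Y) = H(X) + H(Y) - H(X,Y)

Marginals:
P(X) = (1/2, 1/2), H(X) = 1.0000 bits
P(Y) = (4/9, 5/9), H(Y) = 0.9911 bits

Joint entropy: H(X,Y) = 1.9547 bits

I(X;Y) = 1.0000 + 0.9911 - 1.9547 = 0.0364 bits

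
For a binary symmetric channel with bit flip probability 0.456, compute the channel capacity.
0.0056 bits

For a binary symmetric channel (BSC) with error probability p:
Capacity C = 1 - H(p) bits per symbol

where H(p) = -p log₂(p) - (1-p) log₂(1-p) is the binary entropy function.

H(0.456) = 0.9944 bits
C = 1 - 0.9944 = 0.0056 bits per symbol

This means we can reliably transmit up to 0.0056 bits of information per channel use.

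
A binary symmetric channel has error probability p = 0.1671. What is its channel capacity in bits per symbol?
0.3490 bits

For a binary symmetric channel (BSC) with error probability p:
Capacity C = 1 - H(p) bits per symbol

where H(p) = -p log₂(p) - (1-p) log₂(1-p) is the binary entropy function.

H(0.1671) = 0.6510 bits
C = 1 - 0.6510 = 0.3490 bits per symbol

This means we can reliably transmit up to 0.3490 bits of information per channel use.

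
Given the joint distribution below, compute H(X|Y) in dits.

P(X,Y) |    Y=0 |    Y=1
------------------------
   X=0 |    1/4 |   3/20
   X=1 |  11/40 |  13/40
0.2864 dits

Using the chain rule: H(X|Y) = H(X,Y) - H(Y)

First, compute H(X,Y) = 0.5869 dits

Marginal P(Y) = (21/40, 19/40)
H(Y) = 0.3005 dits

H(X|Y) = H(X,Y) - H(Y) = 0.5869 - 0.3005 = 0.2864 dits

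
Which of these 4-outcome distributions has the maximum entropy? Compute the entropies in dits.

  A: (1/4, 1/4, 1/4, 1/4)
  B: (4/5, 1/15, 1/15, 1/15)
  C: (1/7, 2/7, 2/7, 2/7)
A

For a discrete distribution over n outcomes, entropy is maximized by the uniform distribution.

Computing entropies:
H(A) = 0.6021 dits
H(B) = 0.3127 dits
H(C) = 0.5871 dits

The uniform distribution (where all probabilities equal 1/4) achieves the maximum entropy of log_10(4) = 0.6021 dits.

Distribution A has the highest entropy.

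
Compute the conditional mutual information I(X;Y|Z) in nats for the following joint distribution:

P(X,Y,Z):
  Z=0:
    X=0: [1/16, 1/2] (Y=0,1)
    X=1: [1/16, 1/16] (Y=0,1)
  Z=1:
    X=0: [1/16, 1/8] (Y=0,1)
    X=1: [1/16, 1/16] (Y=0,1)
0.0474 nats

Conditional mutual information: I(X;Y|Z) = H(X|Z) + H(Y|Z) - H(X,Y|Z)

H(Z) = 0.6211
H(X,Z) = 1.1574 → H(X|Z) = 0.5363
H(Y,Z) = 1.1574 → H(Y|Z) = 0.5363
H(X,Y,Z) = 1.6462 → H(X,Y|Z) = 1.0251

I(X;Y|Z) = 0.5363 + 0.5363 - 1.0251 = 0.0474 nats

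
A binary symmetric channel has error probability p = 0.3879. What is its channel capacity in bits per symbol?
0.0366 bits

For a binary symmetric channel (BSC) with error probability p:
Capacity C = 1 - H(p) bits per symbol

where H(p) = -p log₂(p) - (1-p) log₂(1-p) is the binary entropy function.

H(0.3879) = 0.9634 bits
C = 1 - 0.9634 = 0.0366 bits per symbol

This means we can reliably transmit up to 0.0366 bits of information per channel use.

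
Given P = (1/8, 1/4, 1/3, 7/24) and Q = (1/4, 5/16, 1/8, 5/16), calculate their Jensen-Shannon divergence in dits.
0.0161 dits

Jensen-Shannon divergence is:
JSD(P||Q) = 0.5 × D_KL(P||M) + 0.5 × D_KL(Q||M)
where M = 0.5 × (P + Q) is the mixture distribution.

M = 0.5 × (1/8, 1/4, 1/3, 7/24) + 0.5 × (1/4, 5/16, 1/8, 5/16) = (3/16, 9/32, 0.229167, 0.302083)

D_KL(P||M) = 0.0150 dits
D_KL(Q||M) = 0.0172 dits

JSD(P||Q) = 0.5 × 0.0150 + 0.5 × 0.0172 = 0.0161 dits

Unlike KL divergence, JSD is symmetric and bounded: 0 ≤ JSD ≤ log(2).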